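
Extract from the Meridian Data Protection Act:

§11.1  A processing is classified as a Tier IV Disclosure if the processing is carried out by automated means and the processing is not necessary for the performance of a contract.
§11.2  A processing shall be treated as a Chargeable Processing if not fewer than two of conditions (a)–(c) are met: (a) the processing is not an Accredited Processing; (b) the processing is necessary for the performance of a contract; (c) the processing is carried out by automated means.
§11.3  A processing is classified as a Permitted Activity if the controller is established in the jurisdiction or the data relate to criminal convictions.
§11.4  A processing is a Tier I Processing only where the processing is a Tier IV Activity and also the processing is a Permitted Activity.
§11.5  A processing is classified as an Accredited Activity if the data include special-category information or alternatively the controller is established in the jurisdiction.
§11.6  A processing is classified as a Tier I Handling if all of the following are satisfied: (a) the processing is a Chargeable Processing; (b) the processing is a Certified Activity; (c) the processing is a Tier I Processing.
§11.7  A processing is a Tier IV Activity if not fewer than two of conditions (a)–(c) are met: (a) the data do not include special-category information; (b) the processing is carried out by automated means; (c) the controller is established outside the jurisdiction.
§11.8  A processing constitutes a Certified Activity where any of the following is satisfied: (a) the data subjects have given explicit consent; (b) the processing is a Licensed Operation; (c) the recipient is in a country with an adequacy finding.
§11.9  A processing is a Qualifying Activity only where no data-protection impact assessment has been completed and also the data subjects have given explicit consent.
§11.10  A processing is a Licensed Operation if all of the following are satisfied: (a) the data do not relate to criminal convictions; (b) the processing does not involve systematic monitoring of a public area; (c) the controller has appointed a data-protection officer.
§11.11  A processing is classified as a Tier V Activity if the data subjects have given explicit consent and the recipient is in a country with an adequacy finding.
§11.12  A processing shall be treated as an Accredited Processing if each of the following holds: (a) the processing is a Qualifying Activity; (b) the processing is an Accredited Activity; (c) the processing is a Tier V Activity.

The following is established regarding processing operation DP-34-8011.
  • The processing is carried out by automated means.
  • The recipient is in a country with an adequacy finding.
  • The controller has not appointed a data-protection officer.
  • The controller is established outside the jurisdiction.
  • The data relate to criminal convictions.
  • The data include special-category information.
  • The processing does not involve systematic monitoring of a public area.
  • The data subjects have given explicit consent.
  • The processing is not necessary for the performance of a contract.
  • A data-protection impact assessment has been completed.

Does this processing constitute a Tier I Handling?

§11.9 — Qualifying Activity: [no data-protection impact assessment has been completed? no] AND [the data subjects have given explicit consent? yes] → not satisfied.
§11.5 — Accredited Activity: [the data include special-category information? yes] OR [the controller is established in the jurisdiction? no] → satisfied.
§11.11 — Tier V Activity: [the data subjects have given explicit consent? yes] AND [the recipient is in a country with an adequacy finding? yes] → satisfied.
§11.12 — Accredited Processing: [Qualifying Activity (§11.9)? no] AND [Accredited Activity (§11.5)? yes] AND [Tier V Activity (§11.11)? yes] → not satisfied.
§11.2 — Chargeable Processing: not an Accredited Processing (§11.12)? yes; the processing is necessary for the performance of a contract? no; the processing is carried out by automated means? yes — 2 of 3 hold (need ≥2) → satisfied.
§11.10 — Licensed Operation: [the data do not relate to criminal convictions? no] AND [the processing does not involve systematic monitoring of a public area? yes] AND [the controller has appointed a data-protection officer? no] → not satisfied.
§11.8 — Certified Activity: [the data subjects have given explicit consent? yes] OR [Licensed Operation (§11.10)? no] OR [the recipient is in a country with an adequacy finding? yes] → satisfied.
§11.7 — Tier IV Activity: the data do not include special-category information? no; the processing is carried out by automated means? yes; the controller is established outside the jurisdiction? yes — 2 of 3 hold (need ≥2) → satisfied.
§11.3 — Permitted Activity: [the controller is established in the jurisdiction? no] OR [the data relate to criminal convictions? yes] → satisfied.
§11.4 — Tier I Processing: [Tier IV Activity (§11.7)? yes] AND [Permitted Activity (§11.3)? yes] → satisfied.
§11.6 — Tier I Handling: [Chargeable Processing (§11.2)? yes] AND [Certified Activity (§11.8)? yes] AND [Tier I Processing (§11.4)? yes] → satisfied.

Yes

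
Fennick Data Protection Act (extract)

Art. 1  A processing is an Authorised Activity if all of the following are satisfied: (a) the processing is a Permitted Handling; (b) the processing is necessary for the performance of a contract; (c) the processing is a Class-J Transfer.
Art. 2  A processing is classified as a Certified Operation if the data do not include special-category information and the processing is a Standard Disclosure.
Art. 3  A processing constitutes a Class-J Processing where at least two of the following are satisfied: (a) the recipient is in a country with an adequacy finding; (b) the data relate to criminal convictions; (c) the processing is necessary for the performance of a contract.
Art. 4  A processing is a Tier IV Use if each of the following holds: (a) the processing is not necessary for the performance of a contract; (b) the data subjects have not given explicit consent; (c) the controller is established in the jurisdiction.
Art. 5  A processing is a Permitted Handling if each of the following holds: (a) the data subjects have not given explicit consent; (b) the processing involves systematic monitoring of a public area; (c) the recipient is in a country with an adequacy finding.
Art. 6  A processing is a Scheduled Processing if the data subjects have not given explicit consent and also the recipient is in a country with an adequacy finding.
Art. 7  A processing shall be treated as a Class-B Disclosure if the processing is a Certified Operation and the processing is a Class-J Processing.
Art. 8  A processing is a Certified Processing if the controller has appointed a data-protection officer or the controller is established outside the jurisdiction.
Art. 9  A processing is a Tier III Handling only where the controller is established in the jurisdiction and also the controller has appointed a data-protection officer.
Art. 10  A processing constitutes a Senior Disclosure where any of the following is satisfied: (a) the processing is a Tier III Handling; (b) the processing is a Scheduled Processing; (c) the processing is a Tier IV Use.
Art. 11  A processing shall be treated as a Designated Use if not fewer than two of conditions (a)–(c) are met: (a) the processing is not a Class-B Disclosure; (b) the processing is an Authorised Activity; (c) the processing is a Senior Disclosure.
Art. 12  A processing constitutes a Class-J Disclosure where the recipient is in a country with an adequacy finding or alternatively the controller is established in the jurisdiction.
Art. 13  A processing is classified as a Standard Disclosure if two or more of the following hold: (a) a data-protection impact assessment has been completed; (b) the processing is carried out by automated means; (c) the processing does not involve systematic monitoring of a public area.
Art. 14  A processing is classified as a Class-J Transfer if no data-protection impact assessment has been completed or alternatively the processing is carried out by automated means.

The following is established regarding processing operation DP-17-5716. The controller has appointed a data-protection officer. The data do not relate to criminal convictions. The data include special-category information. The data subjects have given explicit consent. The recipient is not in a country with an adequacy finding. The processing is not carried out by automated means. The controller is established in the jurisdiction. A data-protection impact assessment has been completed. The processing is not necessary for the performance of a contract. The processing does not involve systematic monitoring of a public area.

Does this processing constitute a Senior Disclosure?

Yes

article 9 — Tier III Handling: [the controller is established in the jurisdiction? yes] AND [the controller has appointed a data-protection officer? yes] → satisfied.
article 6 — Scheduled Processing: [the data subjects have not given explicit consent? no] AND [the recipient is in a country with an adequacy finding? no] → not satisfied.
article 4 — Tier IV Use: [the processing is not necessary for the performance of a contract? yes] AND [the data subjects have not given explicit consent? no] AND [the controller is established in the jurisdiction? yes] → not satisfied.
article 10 — Senior Disclosure: [Tier III Handling (article 9)? yes] OR [Scheduled Processing (article 6)? no] OR [Tier IV Use (article 4)? no] → satisfied.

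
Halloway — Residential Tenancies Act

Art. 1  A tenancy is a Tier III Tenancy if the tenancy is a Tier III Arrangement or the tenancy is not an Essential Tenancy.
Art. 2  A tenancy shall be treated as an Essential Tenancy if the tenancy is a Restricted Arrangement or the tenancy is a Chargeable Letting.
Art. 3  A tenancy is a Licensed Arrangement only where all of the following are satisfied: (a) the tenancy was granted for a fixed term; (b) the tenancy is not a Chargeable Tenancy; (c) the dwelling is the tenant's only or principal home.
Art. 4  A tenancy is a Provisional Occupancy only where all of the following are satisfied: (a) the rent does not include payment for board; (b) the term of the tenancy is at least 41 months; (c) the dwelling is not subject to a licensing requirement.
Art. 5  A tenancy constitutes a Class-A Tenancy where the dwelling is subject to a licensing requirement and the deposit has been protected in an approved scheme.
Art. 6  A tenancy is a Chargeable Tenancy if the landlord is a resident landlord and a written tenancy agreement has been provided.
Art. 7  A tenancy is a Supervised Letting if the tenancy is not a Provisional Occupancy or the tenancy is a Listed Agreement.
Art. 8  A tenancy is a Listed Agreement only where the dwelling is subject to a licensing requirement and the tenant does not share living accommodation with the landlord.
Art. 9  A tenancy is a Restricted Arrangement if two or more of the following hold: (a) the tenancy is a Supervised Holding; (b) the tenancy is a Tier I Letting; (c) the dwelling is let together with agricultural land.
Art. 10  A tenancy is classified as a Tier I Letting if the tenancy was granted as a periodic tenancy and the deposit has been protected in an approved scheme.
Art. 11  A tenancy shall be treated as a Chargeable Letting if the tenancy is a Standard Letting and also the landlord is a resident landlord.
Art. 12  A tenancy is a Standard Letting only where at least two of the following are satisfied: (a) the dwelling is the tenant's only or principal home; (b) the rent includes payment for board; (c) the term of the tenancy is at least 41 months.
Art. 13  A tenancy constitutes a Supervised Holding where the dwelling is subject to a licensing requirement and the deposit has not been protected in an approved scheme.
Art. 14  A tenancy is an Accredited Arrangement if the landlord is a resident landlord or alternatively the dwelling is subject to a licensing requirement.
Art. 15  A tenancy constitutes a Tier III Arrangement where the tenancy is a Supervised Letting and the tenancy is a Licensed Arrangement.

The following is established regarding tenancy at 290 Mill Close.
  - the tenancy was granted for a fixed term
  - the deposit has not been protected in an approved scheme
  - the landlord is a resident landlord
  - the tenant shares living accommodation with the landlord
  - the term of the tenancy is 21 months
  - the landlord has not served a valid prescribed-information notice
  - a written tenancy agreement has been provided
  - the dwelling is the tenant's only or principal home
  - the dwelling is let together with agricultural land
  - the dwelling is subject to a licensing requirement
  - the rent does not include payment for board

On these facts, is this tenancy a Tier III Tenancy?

No

Under article 4: the rent does not include payment for board? yes; and term of the tenancy: 21 months ≥ 41 months? no; and the dwelling is not subject to a licensing requirement? no. So the tenancy is not a Provisional Occupancy.
Under article 8: the dwelling is subject to a licensing requirement? yes; and the tenant does not share living accommodation with the landlord? no. So the tenancy is not a Listed Agreement.
Under article 7: not a Provisional Occupancy (article 4)? yes; or Listed Agreement (article 8)? no. So the tenancy is a Supervised Letting.
Under article 6: the landlord is a resident landlord? yes; and a written tenancy agreement has been provided? yes. So the tenancy is a Chargeable Tenancy.
Under article 3: the tenancy was granted for a fixed term? yes; and not a Chargeable Tenancy (article 6)? no; and the dwelling is the tenant's only or principal home? yes. So the tenancy is not a Licensed Arrangement.
Under article 15: Supervised Letting (article 7)? yes; and Licensed Arrangement (article 3)? no. So the tenancy is not a Tier III Arrangement.
Under article 13: the dwelling is subject to a licensing requirement? yes; and the deposit has not been protected in an approved scheme? yes. So the tenancy is a Supervised Holding.
Under article 10: the tenancy was granted as a periodic tenancy? no; and the deposit has been protected in an approved scheme? no. So the tenancy is not a Tier I Letting.
Under article 9: Supervised Holding (article 13)? yes; Tier I Letting (article 10)? no; the dwelling is let together with agricultural land? yes — 2 of 3 hold (need ≥2) → satisfied.
Under article 12: the dwelling is the tenant's only or principal home? yes; the rent includes payment for board? no; term of the tenancy: 21 months ≥ 41 months? no — 1 of 3 hold (need ≥2) → not satisfied.
Under article 11: Standard Letting (article 12)? no; and the landlord is a resident landlord? yes. So the tenancy is not a Chargeable Letting.
Under article 2: Restricted Arrangement (article 9)? yes; or Chargeable Letting (article 11)? no. So the tenancy is an Essential Tenancy.
Under article 1: Tier III Arrangement (article 15)? no; or not an Essential Tenancy (article 2)? no. So the tenancy is not a Tier III Tenancy.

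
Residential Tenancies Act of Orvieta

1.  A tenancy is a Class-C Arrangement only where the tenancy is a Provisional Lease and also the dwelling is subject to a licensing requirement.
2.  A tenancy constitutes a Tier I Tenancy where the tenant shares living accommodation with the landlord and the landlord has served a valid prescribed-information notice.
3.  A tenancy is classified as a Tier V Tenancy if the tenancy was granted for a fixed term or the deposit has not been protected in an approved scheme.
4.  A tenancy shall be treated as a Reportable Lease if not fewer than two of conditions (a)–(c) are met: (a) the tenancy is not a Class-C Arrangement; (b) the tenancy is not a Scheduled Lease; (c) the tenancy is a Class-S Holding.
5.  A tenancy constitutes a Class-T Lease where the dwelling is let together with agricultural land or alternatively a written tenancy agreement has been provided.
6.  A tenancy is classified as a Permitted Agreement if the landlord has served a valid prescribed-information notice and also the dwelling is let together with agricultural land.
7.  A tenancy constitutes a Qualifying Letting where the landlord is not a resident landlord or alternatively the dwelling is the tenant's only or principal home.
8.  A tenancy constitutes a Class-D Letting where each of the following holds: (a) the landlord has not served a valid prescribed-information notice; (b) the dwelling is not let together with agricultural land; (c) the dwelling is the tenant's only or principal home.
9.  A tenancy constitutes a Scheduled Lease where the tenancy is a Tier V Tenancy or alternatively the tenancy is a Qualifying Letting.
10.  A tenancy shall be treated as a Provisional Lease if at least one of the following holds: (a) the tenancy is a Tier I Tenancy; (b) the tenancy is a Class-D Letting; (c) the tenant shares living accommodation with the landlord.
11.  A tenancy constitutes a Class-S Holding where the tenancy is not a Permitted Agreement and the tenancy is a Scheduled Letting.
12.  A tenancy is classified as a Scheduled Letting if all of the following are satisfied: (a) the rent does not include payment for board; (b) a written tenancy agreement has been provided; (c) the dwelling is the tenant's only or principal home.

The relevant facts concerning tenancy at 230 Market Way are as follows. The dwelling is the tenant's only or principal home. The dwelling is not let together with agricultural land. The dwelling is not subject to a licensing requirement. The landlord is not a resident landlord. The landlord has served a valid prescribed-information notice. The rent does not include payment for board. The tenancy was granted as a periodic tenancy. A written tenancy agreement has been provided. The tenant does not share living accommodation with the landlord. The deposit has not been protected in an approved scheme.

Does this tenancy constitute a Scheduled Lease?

paragraph 3 — Tier V Tenancy: [the tenancy was granted for a fixed term? no] OR [the deposit has not been protected in an approved scheme? yes] → satisfied.
paragraph 7 — Qualifying Letting: [the landlord is not a resident landlord? yes] OR [the dwelling is the tenant's only or principal home? yes] → satisfied.
paragraph 9 — Scheduled Lease: [Tier V Tenancy (paragraph 3)? yes] OR [Qualifying Letting (paragraph 7)? yes] → satisfied.

Yes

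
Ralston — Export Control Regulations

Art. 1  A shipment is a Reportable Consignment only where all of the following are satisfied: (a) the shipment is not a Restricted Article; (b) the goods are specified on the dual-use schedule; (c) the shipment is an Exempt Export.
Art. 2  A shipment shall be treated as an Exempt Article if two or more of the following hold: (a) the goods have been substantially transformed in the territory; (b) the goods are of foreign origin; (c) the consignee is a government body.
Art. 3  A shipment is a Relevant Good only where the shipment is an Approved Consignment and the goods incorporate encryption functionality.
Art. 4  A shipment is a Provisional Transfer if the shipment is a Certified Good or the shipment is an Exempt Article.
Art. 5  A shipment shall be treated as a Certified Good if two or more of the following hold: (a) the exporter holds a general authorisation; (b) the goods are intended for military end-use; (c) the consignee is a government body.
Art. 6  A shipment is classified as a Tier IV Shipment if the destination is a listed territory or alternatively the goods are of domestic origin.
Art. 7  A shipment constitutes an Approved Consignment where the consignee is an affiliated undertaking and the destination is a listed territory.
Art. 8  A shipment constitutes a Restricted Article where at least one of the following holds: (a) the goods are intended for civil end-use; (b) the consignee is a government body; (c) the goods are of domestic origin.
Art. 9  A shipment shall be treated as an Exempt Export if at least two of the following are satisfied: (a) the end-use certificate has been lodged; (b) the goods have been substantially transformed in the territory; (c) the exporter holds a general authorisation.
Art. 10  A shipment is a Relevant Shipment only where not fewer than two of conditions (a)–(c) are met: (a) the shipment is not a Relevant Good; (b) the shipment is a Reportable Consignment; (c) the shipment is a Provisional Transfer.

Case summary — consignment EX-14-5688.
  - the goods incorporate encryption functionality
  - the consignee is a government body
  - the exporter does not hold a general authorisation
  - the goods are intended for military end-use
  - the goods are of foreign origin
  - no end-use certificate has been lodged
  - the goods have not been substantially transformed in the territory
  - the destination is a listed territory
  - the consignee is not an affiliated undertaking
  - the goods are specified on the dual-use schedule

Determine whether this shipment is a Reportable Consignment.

No

article 8 — Restricted Article: [the goods are intended for civil end-use? no] OR [the consignee is a government body? yes] OR [the goods are of domestic origin? no] → satisfied.
article 9 — Exempt Export: the end-use certificate has been lodged? no; the goods have been substantially transformed in the territory? no; the exporter holds a general authorisation? no — 0 of 3 hold (need ≥2) → not satisfied.
article 1 — Reportable Consignment: [not a Restricted Article (article 8)? no] AND [the goods are specified on the dual-use schedule? yes] AND [Exempt Export (article 9)? no] → not satisfied.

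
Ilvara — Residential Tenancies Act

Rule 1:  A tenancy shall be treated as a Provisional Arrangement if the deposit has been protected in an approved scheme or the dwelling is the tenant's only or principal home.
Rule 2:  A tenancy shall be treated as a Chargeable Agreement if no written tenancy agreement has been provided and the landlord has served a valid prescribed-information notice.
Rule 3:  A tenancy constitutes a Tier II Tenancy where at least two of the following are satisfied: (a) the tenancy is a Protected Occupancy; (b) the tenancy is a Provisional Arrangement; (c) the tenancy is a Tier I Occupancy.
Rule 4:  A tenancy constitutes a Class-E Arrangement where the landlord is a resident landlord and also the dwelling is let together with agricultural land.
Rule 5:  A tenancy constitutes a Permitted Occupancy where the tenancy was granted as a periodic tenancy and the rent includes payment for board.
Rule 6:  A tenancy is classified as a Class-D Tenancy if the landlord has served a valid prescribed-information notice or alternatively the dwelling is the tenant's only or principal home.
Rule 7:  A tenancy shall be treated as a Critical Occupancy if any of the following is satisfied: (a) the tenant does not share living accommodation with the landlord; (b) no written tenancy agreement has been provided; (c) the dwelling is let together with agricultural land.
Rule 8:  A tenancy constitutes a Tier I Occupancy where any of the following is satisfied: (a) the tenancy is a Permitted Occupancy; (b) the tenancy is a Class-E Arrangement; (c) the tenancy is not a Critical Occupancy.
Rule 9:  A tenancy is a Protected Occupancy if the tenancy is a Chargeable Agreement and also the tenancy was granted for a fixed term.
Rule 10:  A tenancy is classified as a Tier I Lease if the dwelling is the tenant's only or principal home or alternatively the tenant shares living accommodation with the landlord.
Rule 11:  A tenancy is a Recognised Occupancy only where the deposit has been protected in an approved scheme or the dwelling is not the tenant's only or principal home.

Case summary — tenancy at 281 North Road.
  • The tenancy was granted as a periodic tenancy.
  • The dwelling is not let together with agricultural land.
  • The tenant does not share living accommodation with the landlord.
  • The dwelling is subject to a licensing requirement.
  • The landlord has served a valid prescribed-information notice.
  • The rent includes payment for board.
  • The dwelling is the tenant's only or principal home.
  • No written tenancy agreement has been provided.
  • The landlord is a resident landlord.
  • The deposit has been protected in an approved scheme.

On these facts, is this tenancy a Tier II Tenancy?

rule 2 — Chargeable Agreement: [no written tenancy agreement has been provided? yes] AND [the landlord has served a valid prescribed-information notice? yes] → satisfied.
rule 9 — Protected Occupancy: [Chargeable Agreement (rule 2)? yes] AND [the tenancy was granted for a fixed term? no] → not satisfied.
rule 1 — Provisional Arrangement: [the deposit has been protected in an approved scheme? yes] OR [the dwelling is the tenant's only or principal home? yes] → satisfied.
rule 5 — Permitted Occupancy: [the tenancy was granted as a periodic tenancy? yes] AND [the rent includes payment for board? yes] → satisfied.
rule 4 — Class-E Arrangement: [the landlord is a resident landlord? yes] AND [the dwelling is let together with agricultural land? no] → not satisfied.
rule 7 — Critical Occupancy: [the tenant does not share living accommodation with the landlord? yes] OR [no written tenancy agreement has been provided? yes] OR [the dwelling is let together with agricultural land? no] → satisfied.
rule 8 — Tier I Occupancy: [Permitted Occupancy (rule 5)? yes] OR [Class-E Arrangement (rule 4)? no] OR [not a Critical Occupancy (rule 7)? no] → satisfied.
rule 3 — Tier II Tenancy: Protected Occupancy (rule 9)? no; Provisional Arrangement (rule 1)? yes; Tier I Occupancy (rule 8)? yes — 2 of 3 hold (need ≥2) → satisfied.

Yes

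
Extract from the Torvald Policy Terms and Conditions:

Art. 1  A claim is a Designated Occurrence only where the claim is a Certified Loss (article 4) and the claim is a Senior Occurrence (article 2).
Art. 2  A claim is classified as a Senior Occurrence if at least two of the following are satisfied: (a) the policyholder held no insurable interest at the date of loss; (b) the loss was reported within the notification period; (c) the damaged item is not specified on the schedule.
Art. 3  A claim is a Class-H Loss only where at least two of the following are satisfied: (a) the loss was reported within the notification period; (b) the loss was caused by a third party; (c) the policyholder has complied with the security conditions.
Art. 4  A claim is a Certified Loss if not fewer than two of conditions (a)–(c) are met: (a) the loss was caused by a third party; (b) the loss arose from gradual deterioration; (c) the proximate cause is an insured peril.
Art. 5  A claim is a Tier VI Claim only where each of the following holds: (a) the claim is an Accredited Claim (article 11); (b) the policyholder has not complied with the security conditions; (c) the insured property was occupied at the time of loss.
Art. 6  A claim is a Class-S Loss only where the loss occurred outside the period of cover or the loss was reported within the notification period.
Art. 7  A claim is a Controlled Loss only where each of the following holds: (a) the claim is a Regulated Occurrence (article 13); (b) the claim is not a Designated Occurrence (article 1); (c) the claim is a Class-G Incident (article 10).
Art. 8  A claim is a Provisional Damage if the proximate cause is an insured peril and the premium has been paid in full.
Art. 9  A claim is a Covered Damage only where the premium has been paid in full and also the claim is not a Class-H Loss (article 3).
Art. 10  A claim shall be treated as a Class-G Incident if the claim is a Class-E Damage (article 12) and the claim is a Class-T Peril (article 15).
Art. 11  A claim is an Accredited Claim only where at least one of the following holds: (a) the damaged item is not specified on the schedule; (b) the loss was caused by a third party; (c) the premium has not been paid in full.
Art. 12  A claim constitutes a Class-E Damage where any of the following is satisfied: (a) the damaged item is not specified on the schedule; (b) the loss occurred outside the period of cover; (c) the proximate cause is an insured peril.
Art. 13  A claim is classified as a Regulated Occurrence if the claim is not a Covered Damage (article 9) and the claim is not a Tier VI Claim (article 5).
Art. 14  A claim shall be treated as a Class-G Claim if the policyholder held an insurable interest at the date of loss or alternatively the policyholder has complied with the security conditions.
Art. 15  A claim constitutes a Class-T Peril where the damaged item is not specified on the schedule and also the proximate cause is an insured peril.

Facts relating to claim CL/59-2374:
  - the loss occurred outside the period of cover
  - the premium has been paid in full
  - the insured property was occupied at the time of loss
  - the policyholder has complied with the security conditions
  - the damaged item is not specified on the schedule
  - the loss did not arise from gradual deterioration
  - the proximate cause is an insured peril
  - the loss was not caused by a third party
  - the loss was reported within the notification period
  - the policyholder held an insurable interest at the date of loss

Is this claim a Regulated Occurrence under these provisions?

Yes

article 3 — Class-H Loss: the loss was reported within the notification period? yes; the loss was caused by a third party? no; the policyholder has complied with the security conditions? yes — 2 of 3 hold (need ≥2) → satisfied.
article 9 — Covered Damage: [the premium has been paid in full? yes] AND [not a Class-H Loss (article 3)? no] → not satisfied.
article 11 — Accredited Claim: [the damaged item is not specified on the schedule? yes] OR [the loss was caused by a third party? no] OR [the premium has not been paid in full? no] → satisfied.
article 5 — Tier VI Claim: [Accredited Claim (article 11)? yes] AND [the policyholder has not complied with the security conditions? no] AND [the insured property was occupied at the time of loss? yes] → not satisfied.
article 13 — Regulated Occurrence: [not a Covered Damage (article 9)? yes] AND [not a Tier VI Claim (article 5)? yes] → satisfied.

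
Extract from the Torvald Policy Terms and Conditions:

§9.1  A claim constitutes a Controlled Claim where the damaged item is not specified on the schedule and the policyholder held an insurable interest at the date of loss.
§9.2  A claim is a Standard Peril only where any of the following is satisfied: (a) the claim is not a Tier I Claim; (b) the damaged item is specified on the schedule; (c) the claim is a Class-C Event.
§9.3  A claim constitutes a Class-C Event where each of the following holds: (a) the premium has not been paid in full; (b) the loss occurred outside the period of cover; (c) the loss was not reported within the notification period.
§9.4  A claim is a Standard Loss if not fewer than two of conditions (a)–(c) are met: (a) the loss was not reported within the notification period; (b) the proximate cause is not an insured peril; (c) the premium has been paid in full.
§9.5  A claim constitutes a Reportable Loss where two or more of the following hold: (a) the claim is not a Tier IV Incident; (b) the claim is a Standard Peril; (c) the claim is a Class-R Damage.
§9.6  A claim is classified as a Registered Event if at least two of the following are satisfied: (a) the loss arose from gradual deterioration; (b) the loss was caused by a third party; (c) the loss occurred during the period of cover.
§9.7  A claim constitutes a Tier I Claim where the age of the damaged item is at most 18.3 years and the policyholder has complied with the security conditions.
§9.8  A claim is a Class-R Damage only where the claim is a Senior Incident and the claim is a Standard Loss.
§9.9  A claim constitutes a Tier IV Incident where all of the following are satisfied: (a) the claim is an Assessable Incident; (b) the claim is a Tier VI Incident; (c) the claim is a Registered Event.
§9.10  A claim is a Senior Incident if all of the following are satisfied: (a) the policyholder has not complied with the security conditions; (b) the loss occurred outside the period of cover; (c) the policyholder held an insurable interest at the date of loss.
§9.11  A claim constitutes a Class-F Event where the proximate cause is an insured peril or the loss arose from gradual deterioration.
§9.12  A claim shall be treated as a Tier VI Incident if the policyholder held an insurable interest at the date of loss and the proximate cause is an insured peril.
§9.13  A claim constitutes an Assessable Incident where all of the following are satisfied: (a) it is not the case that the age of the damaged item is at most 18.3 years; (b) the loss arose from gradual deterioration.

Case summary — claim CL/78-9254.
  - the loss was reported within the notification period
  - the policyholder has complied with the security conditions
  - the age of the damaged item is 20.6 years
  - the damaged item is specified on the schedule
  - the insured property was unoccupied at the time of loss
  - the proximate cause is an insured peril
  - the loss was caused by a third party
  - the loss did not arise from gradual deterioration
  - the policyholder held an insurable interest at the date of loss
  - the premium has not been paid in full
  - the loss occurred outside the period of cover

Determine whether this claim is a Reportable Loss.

Under §9.13: age of the damaged item: 20.6 years ≤ 18.3 years? no, so negated condition yes; and the loss arose from gradual deterioration? no. So the claim is not an Assessable Incident.
Under §9.12: the policyholder held an insurable interest at the date of loss? yes; and the proximate cause is an insured peril? yes. So the claim is a Tier VI Incident.
Under §9.6: the loss arose from gradual deterioration? no; the loss was caused by a third party? yes; the loss occurred during the period of cover? no — 1 of 3 hold (need ≥2) → not satisfied.
Under §9.9: Assessable Incident (§9.13)? no; and Tier VI Incident (§9.12)? yes; and Registered Event (§9.6)? no. So the claim is not a Tier IV Incident.
Under §9.7: age of the damaged item: 20.6 years ≤ 18.3 years? no; and the policyholder has complied with the security conditions? yes. So the claim is not a Tier I Claim.
Under §9.3: the premium has not been paid in full? yes; and the loss occurred outside the period of cover? yes; and the loss was not reported within the notification period? no. So the claim is not a Class-C Event.
Under §9.2: not a Tier I Claim (§9.7)? yes; or the damaged item is specified on the schedule? yes; or Class-C Event (§9.3)? no. So the claim is a Standard Peril.
Under §9.10: the policyholder has not complied with the security conditions? no; and the loss occurred outside the period of cover? yes; and the policyholder held an insurable interest at the date of loss? yes. So the claim is not a Senior Incident.
Under §9.4: the loss was not reported within the notification period? no; the proximate cause is not an insured peril? no; the premium has been paid in full? no — 0 of 3 hold (need ≥2) → not satisfied.
Under §9.8: Senior Incident (§9.10)? no; and Standard Loss (§9.4)? no. So the claim is not a Class-R Damage.
Under §9.5: not a Tier IV Incident (§9.9)? yes; Standard Peril (§9.2)? yes; Class-R Damage (§9.8)? no — 2 of 3 hold (need ≥2) → satisfied.

Yes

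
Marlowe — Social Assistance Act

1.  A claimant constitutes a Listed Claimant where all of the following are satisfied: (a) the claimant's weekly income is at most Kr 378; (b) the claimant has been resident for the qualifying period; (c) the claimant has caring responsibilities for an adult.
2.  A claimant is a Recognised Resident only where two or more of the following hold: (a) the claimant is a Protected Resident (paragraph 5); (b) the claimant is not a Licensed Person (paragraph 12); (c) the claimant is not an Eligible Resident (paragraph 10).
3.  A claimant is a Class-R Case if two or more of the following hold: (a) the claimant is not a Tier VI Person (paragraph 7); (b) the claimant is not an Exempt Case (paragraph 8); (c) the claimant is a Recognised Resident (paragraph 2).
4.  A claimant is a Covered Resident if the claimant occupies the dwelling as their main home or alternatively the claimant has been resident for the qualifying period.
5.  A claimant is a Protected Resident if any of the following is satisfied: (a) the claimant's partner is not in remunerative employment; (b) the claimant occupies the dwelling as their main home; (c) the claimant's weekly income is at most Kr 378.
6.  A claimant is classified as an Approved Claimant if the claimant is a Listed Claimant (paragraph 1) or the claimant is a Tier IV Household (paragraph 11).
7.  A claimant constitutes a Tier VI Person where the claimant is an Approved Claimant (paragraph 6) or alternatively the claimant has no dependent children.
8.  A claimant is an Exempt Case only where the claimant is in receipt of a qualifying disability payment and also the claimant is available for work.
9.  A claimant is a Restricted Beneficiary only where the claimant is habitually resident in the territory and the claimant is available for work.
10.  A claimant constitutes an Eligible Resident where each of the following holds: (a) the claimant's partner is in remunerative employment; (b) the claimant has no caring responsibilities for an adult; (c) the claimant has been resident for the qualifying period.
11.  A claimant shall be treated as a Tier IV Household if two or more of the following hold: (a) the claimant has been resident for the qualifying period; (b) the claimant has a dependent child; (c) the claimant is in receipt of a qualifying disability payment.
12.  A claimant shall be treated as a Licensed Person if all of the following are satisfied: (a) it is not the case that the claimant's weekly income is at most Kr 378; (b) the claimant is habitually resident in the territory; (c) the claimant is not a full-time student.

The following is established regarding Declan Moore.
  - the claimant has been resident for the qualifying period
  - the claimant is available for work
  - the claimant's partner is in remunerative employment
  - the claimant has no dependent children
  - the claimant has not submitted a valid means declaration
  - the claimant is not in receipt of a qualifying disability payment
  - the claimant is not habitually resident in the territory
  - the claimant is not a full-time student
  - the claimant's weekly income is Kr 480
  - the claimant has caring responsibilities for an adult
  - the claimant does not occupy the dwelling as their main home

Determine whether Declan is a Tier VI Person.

paragraph 1 — Listed Claimant: [claimant's weekly income: Kr 480 ≤ Kr 378? no] AND [the claimant has been resident for the qualifying period? yes] AND [the claimant has caring responsibilities for an adult? yes] → not satisfied.
paragraph 11 — Tier IV Household: the claimant has been resident for the qualifying period? yes; the claimant has a dependent child? no; the claimant is in receipt of a qualifying disability payment? no — 1 of 3 hold (need ≥2) → not satisfied.
paragraph 6 — Approved Claimant: [Listed Claimant (paragraph 1)? no] OR [Tier IV Household (paragraph 11)? no] → not satisfied.
paragraph 7 — Tier VI Person: [Approved Claimant (paragraph 6)? no] OR [the claimant has no dependent children? yes] → satisfied.

Yes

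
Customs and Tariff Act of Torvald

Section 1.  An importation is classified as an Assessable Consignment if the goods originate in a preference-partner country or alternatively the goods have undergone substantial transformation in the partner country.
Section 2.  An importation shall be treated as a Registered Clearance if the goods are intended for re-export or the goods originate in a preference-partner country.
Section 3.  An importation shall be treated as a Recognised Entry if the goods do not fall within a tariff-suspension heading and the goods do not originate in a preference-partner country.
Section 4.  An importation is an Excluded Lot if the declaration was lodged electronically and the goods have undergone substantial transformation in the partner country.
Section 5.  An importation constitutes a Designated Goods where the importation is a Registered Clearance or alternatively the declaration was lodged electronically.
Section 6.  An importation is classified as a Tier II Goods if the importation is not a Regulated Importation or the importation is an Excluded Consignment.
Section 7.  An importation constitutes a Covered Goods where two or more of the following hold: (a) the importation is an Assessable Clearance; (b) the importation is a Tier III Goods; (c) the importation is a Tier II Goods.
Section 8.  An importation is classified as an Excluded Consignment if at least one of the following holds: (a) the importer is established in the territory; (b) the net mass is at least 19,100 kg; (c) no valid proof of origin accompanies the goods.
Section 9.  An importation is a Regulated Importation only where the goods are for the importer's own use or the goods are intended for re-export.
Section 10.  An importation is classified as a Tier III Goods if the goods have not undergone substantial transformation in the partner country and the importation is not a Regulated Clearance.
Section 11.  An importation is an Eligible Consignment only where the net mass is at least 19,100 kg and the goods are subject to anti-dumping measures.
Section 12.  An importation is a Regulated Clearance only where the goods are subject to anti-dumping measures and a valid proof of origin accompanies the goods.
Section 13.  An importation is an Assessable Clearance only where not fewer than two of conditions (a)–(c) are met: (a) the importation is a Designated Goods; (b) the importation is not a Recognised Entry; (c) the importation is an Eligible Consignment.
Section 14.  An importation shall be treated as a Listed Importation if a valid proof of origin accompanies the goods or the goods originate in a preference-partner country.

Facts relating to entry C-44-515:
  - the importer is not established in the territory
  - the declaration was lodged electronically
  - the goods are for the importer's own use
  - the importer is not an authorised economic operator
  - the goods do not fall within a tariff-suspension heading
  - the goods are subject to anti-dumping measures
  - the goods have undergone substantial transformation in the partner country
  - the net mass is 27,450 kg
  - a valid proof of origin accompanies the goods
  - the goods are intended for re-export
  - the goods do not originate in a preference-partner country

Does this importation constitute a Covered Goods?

section 2 — Registered Clearance: [the goods are intended for re-export? yes] OR [the goods originate in a preference-partner country? no] → satisfied.
section 5 — Designated Goods: [Registered Clearance (section 2)? yes] OR [the declaration was lodged electronically? yes] → satisfied.
section 3 — Recognised Entry: [the goods do not fall within a tariff-suspension heading? yes] AND [the goods do not originate in a preference-partner country? yes] → satisfied.
section 11 — Eligible Consignment: [net mass: 27,450 kg ≥ 19,100 kg? yes] AND [the goods are subject to anti-dumping measures? yes] → satisfied.
section 13 — Assessable Clearance: Designated Goods (section 5)? yes; not a Recognised Entry (section 3)? no; Eligible Consignment (section 11)? yes — 2 of 3 hold (need ≥2) → satisfied.
section 12 — Regulated Clearance: [the goods are subject to anti-dumping measures? yes] AND [a valid proof of origin accompanies the goods? yes] → satisfied.
section 10 — Tier III Goods: [the goods have not undergone substantial transformation in the partner country? no] AND [not a Regulated Clearance (section 12)? no] → not satisfied.
section 9 — Regulated Importation: [the goods are for the importer's own use? yes] OR [the goods are intended for re-export? yes] → satisfied.
section 8 — Excluded Consignment: [the importer is established in the territory? no] OR [net mass: 27,450 kg ≥ 19,100 kg? yes] OR [no valid proof of origin accompanies the goods? no] → satisfied.
section 6 — Tier II Goods: [not a Regulated Importation (section 9)? no] OR [Excluded Consignment (section 8)? yes] → satisfied.
section 7 — Covered Goods: Assessable Clearance (section 13)? yes; Tier III Goods (section 10)? no; Tier II Goods (section 6)? yes — 2 of 3 hold (need ≥2) → satisfied.

Yes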